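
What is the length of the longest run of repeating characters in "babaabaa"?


Input: "babaabaa"
Scanning for longest run:
  Position 1 ('a'): new char, reset run to 1
  Position 2 ('b'): new char, reset run to 1
  Position 3 ('a'): new char, reset run to 1
  Position 4 ('a'): continues run of 'a', length=2
  Position 5 ('b'): new char, reset run to 1
  Position 6 ('a'): new char, reset run to 1
  Position 7 ('a'): continues run of 'a', length=2
Longest run: 'a' with length 2

2


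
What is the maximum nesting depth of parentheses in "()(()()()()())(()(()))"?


Input: "()(()()()()())(()(()))"
Tracking depth:
  Position 0 '(': depth becomes 1
  Position 1 ')': depth becomes 0
  Position 2 '(': depth becomes 1
  Position 3 '(': depth becomes 2
  Position 4 ')': depth becomes 1
  Position 5 '(': depth becomes 2
  Position 6 ')': depth becomes 1
  Position 7 '(': depth becomes 2
  Position 8 ')': depth becomes 1
  Position 9 '(': depth becomes 2
  Position 10 ')': depth becomes 1
  Position 11 '(': depth becomes 2
  Position 12 ')': depth becomes 1
  Position 13 ')': depth becomes 0
  Position 14 '(': depth becomes 1
  Position 15 '(': depth becomes 2
  Position 16 ')': depth becomes 1
  Position 17 '(': depth becomes 2
  Position 18 '(': depth becomes 3
  Position 19 ')': depth becomes 2
  Position 20 ')': depth becomes 1
  Position 21 ')': depth becomes 0
Maximum depth reached: 3

3


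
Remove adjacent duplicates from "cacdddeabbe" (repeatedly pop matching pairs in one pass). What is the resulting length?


Input: cacdddeabbe
Stack-based adjacent duplicate removal:
  Read 'c': push. Stack: c
  Read 'a': push. Stack: ca
  Read 'c': push. Stack: cac
  Read 'd': push. Stack: cacd
  Read 'd': matches stack top 'd' => pop. Stack: cac
  Read 'd': push. Stack: cacd
  Read 'e': push. Stack: cacde
  Read 'a': push. Stack: cacdea
  Read 'b': push. Stack: cacdeab
  Read 'b': matches stack top 'b' => pop. Stack: cacdea
  Read 'e': push. Stack: cacdeae
Final stack: "cacdeae" (length 7)

7


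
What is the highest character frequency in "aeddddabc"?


Input: aeddddabc
Character counts:
  'a': 2
  'b': 1
  'c': 1
  'd': 4
  'e': 1
Maximum frequency: 4

4


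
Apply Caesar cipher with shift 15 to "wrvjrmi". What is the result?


Caesar cipher: shift "wrvjrmi" by 15
  'w' (pos 22) + 15 = pos 11 = 'l'
  'r' (pos 17) + 15 = pos 6 = 'g'
  'v' (pos 21) + 15 = pos 10 = 'k'
  'j' (pos 9) + 15 = pos 24 = 'y'
  'r' (pos 17) + 15 = pos 6 = 'g'
  'm' (pos 12) + 15 = pos 1 = 'b'
  'i' (pos 8) + 15 = pos 23 = 'x'
Result: lgkygbx

lgkygbx


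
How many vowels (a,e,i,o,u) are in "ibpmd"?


Input: ibpmd
Checking each character:
  'i' at position 0: vowel (running total: 1)
  'b' at position 1: consonant
  'p' at position 2: consonant
  'm' at position 3: consonant
  'd' at position 4: consonant
Total vowels: 1

1


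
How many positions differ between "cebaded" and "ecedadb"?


Comparing "cebaded" and "ecedadb" position by position:
  Position 0: 'c' vs 'e' => DIFFER
  Position 1: 'e' vs 'c' => DIFFER
  Position 2: 'b' vs 'e' => DIFFER
  Position 3: 'a' vs 'd' => DIFFER
  Position 4: 'd' vs 'a' => DIFFER
  Position 5: 'e' vs 'd' => DIFFER
  Position 6: 'd' vs 'b' => DIFFER
Positions that differ: 7

7


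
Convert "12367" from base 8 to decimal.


Input: "12367" in base 8
Positional expansion:
  Digit '1' (value 1) x 8^4 = 4096
  Digit '2' (value 2) x 8^3 = 1024
  Digit '3' (value 3) x 8^2 = 192
  Digit '6' (value 6) x 8^1 = 48
  Digit '7' (value 7) x 8^0 = 7
Sum = 5367

5367


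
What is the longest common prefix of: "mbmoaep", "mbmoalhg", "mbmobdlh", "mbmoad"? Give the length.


Words: mbmoaep, mbmoalhg, mbmobdlh, mbmoad
  Position 0: all 'm' => match
  Position 1: all 'b' => match
  Position 2: all 'm' => match
  Position 3: all 'o' => match
  Position 4: ('a', 'a', 'b', 'a') => mismatch, stop
LCP = "mbmo" (length 4)

4


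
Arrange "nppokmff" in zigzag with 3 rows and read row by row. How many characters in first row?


Zigzag "nppokmff" into 3 rows:
Placing characters:
  'n' => row 0
  'p' => row 1
  'p' => row 2
  'o' => row 1
  'k' => row 0
  'm' => row 1
  'f' => row 2
  'f' => row 1
Rows:
  Row 0: "nk"
  Row 1: "pomf"
  Row 2: "pf"
First row length: 2

2


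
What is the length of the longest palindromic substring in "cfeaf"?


Input: "cfeaf"
Checking substrings for palindromes:
  No multi-char palindromic substrings found
Longest palindromic substring: "c" with length 1

1


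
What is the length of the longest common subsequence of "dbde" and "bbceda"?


LCS of "dbde" and "bbceda"
DP table:
           b    b    c    e    d    a
      0    0    0    0    0    0    0
  d   0    0    0    0    0    1    1
  b   0    1    1    1    1    1    1
  d   0    1    1    1    1    2    2
  e   0    1    1    1    2    2    2
LCS length = dp[4][6] = 2

2


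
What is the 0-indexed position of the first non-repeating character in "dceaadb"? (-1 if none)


Input: dceaadb
Character frequencies:
  'a': 2
  'b': 1
  'c': 1
  'd': 2
  'e': 1
Scanning left to right for freq == 1:
  Position 0 ('d'): freq=2, skip
  Position 1 ('c'): unique! => answer = 1

1


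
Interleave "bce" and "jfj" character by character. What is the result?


Interleaving "bce" and "jfj":
  Position 0: 'b' from first, 'j' from second => "bj"
  Position 1: 'c' from first, 'f' from second => "cf"
  Position 2: 'e' from first, 'j' from second => "ej"
Result: bjcfej

bjcfej


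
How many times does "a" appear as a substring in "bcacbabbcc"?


Searching for "a" in "bcacbabbcc"
Scanning each position:
  Position 0: "b" => no
  Position 1: "c" => no
  Position 2: "a" => MATCH
  Position 3: "c" => no
  Position 4: "b" => no
  Position 5: "a" => MATCH
  Position 6: "b" => no
  Position 7: "b" => no
  Position 8: "c" => no
  Position 9: "c" => no
Total occurrences: 2

2


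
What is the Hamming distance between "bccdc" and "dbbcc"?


Comparing "bccdc" and "dbbcc" position by position:
  Position 0: 'b' vs 'd' => differ
  Position 1: 'c' vs 'b' => differ
  Position 2: 'c' vs 'b' => differ
  Position 3: 'd' vs 'c' => differ
  Position 4: 'c' vs 'c' => same
Total differences (Hamming distance): 4

4


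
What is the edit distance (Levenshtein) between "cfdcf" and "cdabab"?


Computing edit distance: "cfdcf" -> "cdabab"
DP table:
           c    d    a    b    a    b
      0    1    2    3    4    5    6
  c   1    0    1    2    3    4    5
  f   2    1    1    2    3    4    5
  d   3    2    1    2    3    4    5
  c   4    3    2    2    3    4    5
  f   5    4    3    3    3    4    5
Edit distance = dp[5][6] = 5

5


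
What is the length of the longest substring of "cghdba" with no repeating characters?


Input: "cghdba"
Sliding window (track last position of each char):
  Position 0 ('c'): window [0,0] length 1 -- new best
  Position 1 ('g'): window [0,1] length 2 -- new best
  Position 2 ('h'): window [0,2] length 3 -- new best
  Position 3 ('d'): window [0,3] length 4 -- new best
  Position 4 ('b'): window [0,4] length 5 -- new best
  Position 5 ('a'): window [0,5] length 6 -- new best
Longest substring with no repeats: "cghdba" with length 6

6


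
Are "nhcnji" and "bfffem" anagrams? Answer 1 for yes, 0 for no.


Strings: "nhcnji", "bfffem"
Sorted first:  chijnn
Sorted second: befffm
Differ at position 0: 'c' vs 'b' => not anagrams

0


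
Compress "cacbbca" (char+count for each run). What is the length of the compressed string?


Input: cacbbca
Runs:
  'c' x 1 => "c1"
  'a' x 1 => "a1"
  'c' x 1 => "c1"
  'b' x 2 => "b2"
  'c' x 1 => "c1"
  'a' x 1 => "a1"
Compressed: "c1a1c1b2c1a1"
Compressed length: 12

12


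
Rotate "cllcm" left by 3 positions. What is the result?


Input: "cllcm", rotate left by 3
First 3 characters: "cll"
Remaining characters: "cm"
Concatenate remaining + first: "cm" + "cll" = "cmcll"

cmcll


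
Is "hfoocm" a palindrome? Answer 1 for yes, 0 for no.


Input: hfoocm
Reversed: mcoofh
  Compare pos 0 ('h') with pos 5 ('m'): MISMATCH
  Compare pos 1 ('f') with pos 4 ('c'): MISMATCH
  Compare pos 2 ('o') with pos 3 ('o'): match
Result: not a palindrome

0


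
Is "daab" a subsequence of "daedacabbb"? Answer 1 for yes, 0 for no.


Check if "daab" is a subsequence of "daedacabbb"
Greedy scan:
  Position 0 ('d'): matches sub[0] = 'd'
  Position 1 ('a'): matches sub[1] = 'a'
  Position 2 ('e'): no match needed
  Position 3 ('d'): no match needed
  Position 4 ('a'): matches sub[2] = 'a'
  Position 5 ('c'): no match needed
  Position 6 ('a'): no match needed
  Position 7 ('b'): matches sub[3] = 'b'
  Position 8 ('b'): no match needed
  Position 9 ('b'): no match needed
All 4 characters matched => is a subsequence

1


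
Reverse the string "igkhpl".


Input: igkhpl
Reading characters right to left:
  Position 5: 'l'
  Position 4: 'p'
  Position 3: 'h'
  Position 2: 'k'
  Position 1: 'g'
  Position 0: 'i'
Reversed: lphkgi

lphkgi


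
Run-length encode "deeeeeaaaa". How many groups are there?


Input: deeeeeaaaa
Scanning for consecutive runs:
  Group 1: 'd' x 1 (positions 0-0)
  Group 2: 'e' x 5 (positions 1-5)
  Group 3: 'a' x 4 (positions 6-9)
Total groups: 3

3


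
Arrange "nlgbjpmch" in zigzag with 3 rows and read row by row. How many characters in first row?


Zigzag "nlgbjpmch" into 3 rows:
Placing characters:
  'n' => row 0
  'l' => row 1
  'g' => row 2
  'b' => row 1
  'j' => row 0
  'p' => row 1
  'm' => row 2
  'c' => row 1
  'h' => row 0
Rows:
  Row 0: "njh"
  Row 1: "lbpc"
  Row 2: "gm"
First row length: 3

3


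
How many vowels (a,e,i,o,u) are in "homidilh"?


Input: homidilh
Checking each character:
  'h' at position 0: consonant
  'o' at position 1: vowel (running total: 1)
  'm' at position 2: consonant
  'i' at position 3: vowel (running total: 2)
  'd' at position 4: consonant
  'i' at position 5: vowel (running total: 3)
  'l' at position 6: consonant
  'h' at position 7: consonant
Total vowels: 3

3


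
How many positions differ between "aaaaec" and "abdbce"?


Comparing "aaaaec" and "abdbce" position by position:
  Position 0: 'a' vs 'a' => same
  Position 1: 'a' vs 'b' => DIFFER
  Position 2: 'a' vs 'd' => DIFFER
  Position 3: 'a' vs 'b' => DIFFER
  Position 4: 'e' vs 'c' => DIFFER
  Position 5: 'c' vs 'e' => DIFFER
Positions that differ: 5

5


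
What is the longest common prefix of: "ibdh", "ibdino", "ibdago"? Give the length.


Words: ibdh, ibdino, ibdago
  Position 0: all 'i' => match
  Position 1: all 'b' => match
  Position 2: all 'd' => match
  Position 3: ('h', 'i', 'a') => mismatch, stop
LCP = "ibd" (length 3)

3


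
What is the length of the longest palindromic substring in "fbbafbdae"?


Input: "fbbafbdae"
Checking substrings for palindromes:
  [1:3] "bb" (len 2) => palindrome
Longest palindromic substring: "bb" with length 2

2


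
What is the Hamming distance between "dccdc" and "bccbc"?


Comparing "dccdc" and "bccbc" position by position:
  Position 0: 'd' vs 'b' => differ
  Position 1: 'c' vs 'c' => same
  Position 2: 'c' vs 'c' => same
  Position 3: 'd' vs 'b' => differ
  Position 4: 'c' vs 'c' => same
Total differences (Hamming distance): 2

2


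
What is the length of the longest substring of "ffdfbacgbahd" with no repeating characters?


Input: "ffdfbacgbahd"
Sliding window (track last position of each char):
  Position 0 ('f'): window [0,0] length 1 -- new best
  Position 1 ('f'): repeat (last at 0), move window start to 1
  Position 1 ('f'): window [1,1] length 1
  Position 2 ('d'): window [1,2] length 2 -- new best
  Position 3 ('f'): repeat (last at 1), move window start to 2
  Position 3 ('f'): window [2,3] length 2
  Position 4 ('b'): window [2,4] length 3 -- new best
  Position 5 ('a'): window [2,5] length 4 -- new best
  Position 6 ('c'): window [2,6] length 5 -- new best
  Position 7 ('g'): window [2,7] length 6 -- new best
  Position 8 ('b'): repeat (last at 4), move window start to 5
  Position 8 ('b'): window [5,8] length 4
  Position 9 ('a'): repeat (last at 5), move window start to 6
  Position 9 ('a'): window [6,9] length 4
  Position 10 ('h'): window [6,10] length 5
  Position 11 ('d'): window [6,11] length 6
Longest substring with no repeats: "dfbacg" with length 6

6


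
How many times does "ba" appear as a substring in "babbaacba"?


Searching for "ba" in "babbaacba"
Scanning each position:
  Position 0: "ba" => MATCH
  Position 1: "ab" => no
  Position 2: "bb" => no
  Position 3: "ba" => MATCH
  Position 4: "aa" => no
  Position 5: "ac" => no
  Position 6: "cb" => no
  Position 7: "ba" => MATCH
Total occurrences: 3

3


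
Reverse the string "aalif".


Input: aalif
Reading characters right to left:
  Position 4: 'f'
  Position 3: 'i'
  Position 2: 'l'
  Position 1: 'a'
  Position 0: 'a'
Reversed: filaa

filaa


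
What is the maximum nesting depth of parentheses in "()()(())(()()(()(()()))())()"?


Input: "()()(())(()()(()(()()))())()"
Tracking depth:
  Position 0 '(': depth becomes 1
  Position 1 ')': depth becomes 0
  Position 2 '(': depth becomes 1
  Position 3 ')': depth becomes 0
  Position 4 '(': depth becomes 1
  Position 5 '(': depth becomes 2
  Position 6 ')': depth becomes 1
  Position 7 ')': depth becomes 0
  Position 8 '(': depth becomes 1
  Position 9 '(': depth becomes 2
  Position 10 ')': depth becomes 1
  Position 11 '(': depth becomes 2
  Position 12 ')': depth becomes 1
  Position 13 '(': depth becomes 2
  Position 14 '(': depth becomes 3
  Position 15 ')': depth becomes 2
  Position 16 '(': depth becomes 3
  Position 17 '(': depth becomes 4
  Position 18 ')': depth becomes 3
  Position 19 '(': depth becomes 4
  Position 20 ')': depth becomes 3
  Position 21 ')': depth becomes 2
  Position 22 ')': depth becomes 1
  Position 23 '(': depth becomes 2
  Position 24 ')': depth becomes 1
  Position 25 ')': depth becomes 0
  Position 26 '(': depth becomes 1
  Position 27 ')': depth becomes 0
Maximum depth reached: 4

4


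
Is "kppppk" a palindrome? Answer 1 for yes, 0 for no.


Input: kppppk
Reversed: kppppk
  Compare pos 0 ('k') with pos 5 ('k'): match
  Compare pos 1 ('p') with pos 4 ('p'): match
  Compare pos 2 ('p') with pos 3 ('p'): match
Result: palindrome

1


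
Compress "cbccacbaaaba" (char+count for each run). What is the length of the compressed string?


Input: cbccacbaaaba
Runs:
  'c' x 1 => "c1"
  'b' x 1 => "b1"
  'c' x 2 => "c2"
  'a' x 1 => "a1"
  'c' x 1 => "c1"
  'b' x 1 => "b1"
  'a' x 3 => "a3"
  'b' x 1 => "b1"
  'a' x 1 => "a1"
Compressed: "c1b1c2a1c1b1a3b1a1"
Compressed length: 18

18


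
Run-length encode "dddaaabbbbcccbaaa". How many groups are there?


Input: dddaaabbbbcccbaaa
Scanning for consecutive runs:
  Group 1: 'd' x 3 (positions 0-2)
  Group 2: 'a' x 3 (positions 3-5)
  Group 3: 'b' x 4 (positions 6-9)
  Group 4: 'c' x 3 (positions 10-12)
  Group 5: 'b' x 1 (positions 13-13)
  Group 6: 'a' x 3 (positions 14-16)
Total groups: 6

6


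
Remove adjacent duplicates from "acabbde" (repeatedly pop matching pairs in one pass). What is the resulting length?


Input: acabbde
Stack-based adjacent duplicate removal:
  Read 'a': push. Stack: a
  Read 'c': push. Stack: ac
  Read 'a': push. Stack: aca
  Read 'b': push. Stack: acab
  Read 'b': matches stack top 'b' => pop. Stack: aca
  Read 'd': push. Stack: acad
  Read 'e': push. Stack: acade
Final stack: "acade" (length 5)

5


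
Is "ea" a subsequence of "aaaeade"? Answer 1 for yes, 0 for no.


Check if "ea" is a subsequence of "aaaeade"
Greedy scan:
  Position 0 ('a'): no match needed
  Position 1 ('a'): no match needed
  Position 2 ('a'): no match needed
  Position 3 ('e'): matches sub[0] = 'e'
  Position 4 ('a'): matches sub[1] = 'a'
  Position 5 ('d'): no match needed
  Position 6 ('e'): no match needed
All 2 characters matched => is a subsequence

1


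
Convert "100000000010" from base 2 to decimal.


Input: "100000000010" in base 2
Positional expansion:
  Digit '1' (value 1) x 2^11 = 2048
  Digit '0' (value 0) x 2^10 = 0
  Digit '0' (value 0) x 2^9 = 0
  Digit '0' (value 0) x 2^8 = 0
  Digit '0' (value 0) x 2^7 = 0
  Digit '0' (value 0) x 2^6 = 0
  Digit '0' (value 0) x 2^5 = 0
  Digit '0' (value 0) x 2^4 = 0
  Digit '0' (value 0) x 2^3 = 0
  Digit '0' (value 0) x 2^2 = 0
  Digit '1' (value 1) x 2^1 = 2
  Digit '0' (value 0) x 2^0 = 0
Sum = 2050

2050


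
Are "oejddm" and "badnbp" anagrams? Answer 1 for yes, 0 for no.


Strings: "oejddm", "badnbp"
Sorted first:  ddejmo
Sorted second: abbdnp
Differ at position 0: 'd' vs 'a' => not anagrams

0


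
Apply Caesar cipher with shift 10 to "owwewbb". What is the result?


Caesar cipher: shift "owwewbb" by 10
  'o' (pos 14) + 10 = pos 24 = 'y'
  'w' (pos 22) + 10 = pos 6 = 'g'
  'w' (pos 22) + 10 = pos 6 = 'g'
  'e' (pos 4) + 10 = pos 14 = 'o'
  'w' (pos 22) + 10 = pos 6 = 'g'
  'b' (pos 1) + 10 = pos 11 = 'l'
  'b' (pos 1) + 10 = pos 11 = 'l'
Result: yggogll

yggogll


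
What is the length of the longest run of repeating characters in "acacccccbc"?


Input: "acacccccbc"
Scanning for longest run:
  Position 1 ('c'): new char, reset run to 1
  Position 2 ('a'): new char, reset run to 1
  Position 3 ('c'): new char, reset run to 1
  Position 4 ('c'): continues run of 'c', length=2
  Position 5 ('c'): continues run of 'c', length=3
  Position 6 ('c'): continues run of 'c', length=4
  Position 7 ('c'): continues run of 'c', length=5
  Position 8 ('b'): new char, reset run to 1
  Position 9 ('c'): new char, reset run to 1
Longest run: 'c' with length 5

5


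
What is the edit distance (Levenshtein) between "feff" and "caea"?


Computing edit distance: "feff" -> "caea"
DP table:
           c    a    e    a
      0    1    2    3    4
  f   1    1    2    3    4
  e   2    2    2    2    3
  f   3    3    3    3    3
  f   4    4    4    4    4
Edit distance = dp[4][4] = 4

4


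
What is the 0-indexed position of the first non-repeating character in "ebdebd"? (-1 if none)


Input: ebdebd
Character frequencies:
  'b': 2
  'd': 2
  'e': 2
Scanning left to right for freq == 1:
  Position 0 ('e'): freq=2, skip
  Position 1 ('b'): freq=2, skip
  Position 2 ('d'): freq=2, skip
  Position 3 ('e'): freq=2, skip
  Position 4 ('b'): freq=2, skip
  Position 5 ('d'): freq=2, skip
  No unique character found => answer = -1

-1


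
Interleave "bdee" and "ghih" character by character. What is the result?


Interleaving "bdee" and "ghih":
  Position 0: 'b' from first, 'g' from second => "bg"
  Position 1: 'd' from first, 'h' from second => "dh"
  Position 2: 'e' from first, 'i' from second => "ei"
  Position 3: 'e' from first, 'h' from second => "eh"
Result: bgdheieh

bgdheieh


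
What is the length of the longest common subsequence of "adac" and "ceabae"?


LCS of "adac" and "ceabae"
DP table:
           c    e    a    b    a    e
      0    0    0    0    0    0    0
  a   0    0    0    1    1    1    1
  d   0    0    0    1    1    1    1
  a   0    0    0    1    1    2    2
  c   0    1    1    1    1    2    2
LCS length = dp[4][6] = 2

2


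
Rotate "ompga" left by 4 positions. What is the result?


Input: "ompga", rotate left by 4
First 4 characters: "ompg"
Remaining characters: "a"
Concatenate remaining + first: "a" + "ompg" = "aompg"

aompg


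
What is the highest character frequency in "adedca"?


Input: adedca
Character counts:
  'a': 2
  'c': 1
  'd': 2
  'e': 1
Maximum frequency: 2

2


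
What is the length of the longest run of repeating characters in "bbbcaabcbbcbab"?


Input: "bbbcaabcbbcbab"
Scanning for longest run:
  Position 1 ('b'): continues run of 'b', length=2
  Position 2 ('b'): continues run of 'b', length=3
  Position 3 ('c'): new char, reset run to 1
  Position 4 ('a'): new char, reset run to 1
  Position 5 ('a'): continues run of 'a', length=2
  Position 6 ('b'): new char, reset run to 1
  Position 7 ('c'): new char, reset run to 1
  Position 8 ('b'): new char, reset run to 1
  Position 9 ('b'): continues run of 'b', length=2
  Position 10 ('c'): new char, reset run to 1
  Position 11 ('b'): new char, reset run to 1
  Position 12 ('a'): new char, reset run to 1
  Position 13 ('b'): new char, reset run to 1
Longest run: 'b' with length 3

3


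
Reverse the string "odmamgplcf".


Input: odmamgplcf
Reading characters right to left:
  Position 9: 'f'
  Position 8: 'c'
  Position 7: 'l'
  Position 6: 'p'
  Position 5: 'g'
  Position 4: 'm'
  Position 3: 'a'
  Position 2: 'm'
  Position 1: 'd'
  Position 0: 'o'
Reversed: fclpgmamdo

fclpgmamdo


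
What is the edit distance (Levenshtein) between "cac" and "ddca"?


Computing edit distance: "cac" -> "ddca"
DP table:
           d    d    c    a
      0    1    2    3    4
  c   1    1    2    2    3
  a   2    2    2    3    2
  c   3    3    3    2    3
Edit distance = dp[3][4] = 3

3


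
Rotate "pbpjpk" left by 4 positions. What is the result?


Input: "pbpjpk", rotate left by 4
First 4 characters: "pbpj"
Remaining characters: "pk"
Concatenate remaining + first: "pk" + "pbpj" = "pkpbpj"

pkpbpj


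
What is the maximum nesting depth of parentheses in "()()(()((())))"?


Input: "()()(()((())))"
Tracking depth:
  Position 0 '(': depth becomes 1
  Position 1 ')': depth becomes 0
  Position 2 '(': depth becomes 1
  Position 3 ')': depth becomes 0
  Position 4 '(': depth becomes 1
  Position 5 '(': depth becomes 2
  Position 6 ')': depth becomes 1
  Position 7 '(': depth becomes 2
  Position 8 '(': depth becomes 3
  Position 9 '(': depth becomes 4
  Position 10 ')': depth becomes 3
  Position 11 ')': depth becomes 2
  Position 12 ')': depth becomes 1
  Position 13 ')': depth becomes 0
Maximum depth reached: 4

4


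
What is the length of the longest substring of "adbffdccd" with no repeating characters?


Input: "adbffdccd"
Sliding window (track last position of each char):
  Position 0 ('a'): window [0,0] length 1 -- new best
  Position 1 ('d'): window [0,1] length 2 -- new best
  Position 2 ('b'): window [0,2] length 3 -- new best
  Position 3 ('f'): window [0,3] length 4 -- new best
  Position 4 ('f'): repeat (last at 3), move window start to 4
  Position 4 ('f'): window [4,4] length 1
  Position 5 ('d'): window [4,5] length 2
  Position 6 ('c'): window [4,6] length 3
  Position 7 ('c'): repeat (last at 6), move window start to 7
  Position 7 ('c'): window [7,7] length 1
  Position 8 ('d'): window [7,8] length 2
Longest substring with no repeats: "adbf" with length 4

4


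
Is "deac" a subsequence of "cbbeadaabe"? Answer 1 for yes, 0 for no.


Check if "deac" is a subsequence of "cbbeadaabe"
Greedy scan:
  Position 0 ('c'): no match needed
  Position 1 ('b'): no match needed
  Position 2 ('b'): no match needed
  Position 3 ('e'): no match needed
  Position 4 ('a'): no match needed
  Position 5 ('d'): matches sub[0] = 'd'
  Position 6 ('a'): no match needed
  Position 7 ('a'): no match needed
  Position 8 ('b'): no match needed
  Position 9 ('e'): matches sub[1] = 'e'
Only matched 2/4 characters => not a subsequence

0


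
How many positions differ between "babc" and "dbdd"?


Comparing "babc" and "dbdd" position by position:
  Position 0: 'b' vs 'd' => DIFFER
  Position 1: 'a' vs 'b' => DIFFER
  Position 2: 'b' vs 'd' => DIFFER
  Position 3: 'c' vs 'd' => DIFFER
Positions that differ: 4

4


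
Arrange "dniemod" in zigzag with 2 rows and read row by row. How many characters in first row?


Zigzag "dniemod" into 2 rows:
Placing characters:
  'd' => row 0
  'n' => row 1
  'i' => row 0
  'e' => row 1
  'm' => row 0
  'o' => row 1
  'd' => row 0
Rows:
  Row 0: "dimd"
  Row 1: "neo"
First row length: 4

4


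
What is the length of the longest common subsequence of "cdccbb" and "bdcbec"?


LCS of "cdccbb" and "bdcbec"
DP table:
           b    d    c    b    e    c
      0    0    0    0    0    0    0
  c   0    0    0    1    1    1    1
  d   0    0    1    1    1    1    1
  c   0    0    1    2    2    2    2
  c   0    0    1    2    2    2    3
  b   0    1    1    2    3    3    3
  b   0    1    1    2    3    3    3
LCS length = dp[6][6] = 3

3


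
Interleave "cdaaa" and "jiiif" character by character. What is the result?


Interleaving "cdaaa" and "jiiif":
  Position 0: 'c' from first, 'j' from second => "cj"
  Position 1: 'd' from first, 'i' from second => "di"
  Position 2: 'a' from first, 'i' from second => "ai"
  Position 3: 'a' from first, 'i' from second => "ai"
  Position 4: 'a' from first, 'f' from second => "af"
Result: cjdiaiaiaf

cjdiaiaiaf


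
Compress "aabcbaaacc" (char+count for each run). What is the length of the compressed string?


Input: aabcbaaacc
Runs:
  'a' x 2 => "a2"
  'b' x 1 => "b1"
  'c' x 1 => "c1"
  'b' x 1 => "b1"
  'a' x 3 => "a3"
  'c' x 2 => "c2"
Compressed: "a2b1c1b1a3c2"
Compressed length: 12

12


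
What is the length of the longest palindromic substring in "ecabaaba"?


Input: "ecabaaba"
Checking substrings for palindromes:
  [2:8] "abaaba" (len 6) => palindrome
  [3:7] "baab" (len 4) => palindrome
  [2:5] "aba" (len 3) => palindrome
  [5:8] "aba" (len 3) => palindrome
  [4:6] "aa" (len 2) => palindrome
Longest palindromic substring: "abaaba" with length 6

6


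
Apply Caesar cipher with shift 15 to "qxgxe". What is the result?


Caesar cipher: shift "qxgxe" by 15
  'q' (pos 16) + 15 = pos 5 = 'f'
  'x' (pos 23) + 15 = pos 12 = 'm'
  'g' (pos 6) + 15 = pos 21 = 'v'
  'x' (pos 23) + 15 = pos 12 = 'm'
  'e' (pos 4) + 15 = pos 19 = 't'
Result: fmvmt

fmvmt


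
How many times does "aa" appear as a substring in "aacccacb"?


Searching for "aa" in "aacccacb"
Scanning each position:
  Position 0: "aa" => MATCH
  Position 1: "ac" => no
  Position 2: "cc" => no
  Position 3: "cc" => no
  Position 4: "ca" => no
  Position 5: "ac" => no
  Position 6: "cb" => no
Total occurrences: 1

1


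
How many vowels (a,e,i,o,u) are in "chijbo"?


Input: chijbo
Checking each character:
  'c' at position 0: consonant
  'h' at position 1: consonant
  'i' at position 2: vowel (running total: 1)
  'j' at position 3: consonant
  'b' at position 4: consonant
  'o' at position 5: vowel (running total: 2)
Total vowels: 2

2


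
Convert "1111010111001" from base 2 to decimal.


Input: "1111010111001" in base 2
Positional expansion:
  Digit '1' (value 1) x 2^12 = 4096
  Digit '1' (value 1) x 2^11 = 2048
  Digit '1' (value 1) x 2^10 = 1024
  Digit '1' (value 1) x 2^9 = 512
  Digit '0' (value 0) x 2^8 = 0
  Digit '1' (value 1) x 2^7 = 128
  Digit '0' (value 0) x 2^6 = 0
  Digit '1' (value 1) x 2^5 = 32
  Digit '1' (value 1) x 2^4 = 16
  Digit '1' (value 1) x 2^3 = 8
  Digit '0' (value 0) x 2^2 = 0
  Digit '0' (value 0) x 2^1 = 0
  Digit '1' (value 1) x 2^0 = 1
Sum = 7865

7865


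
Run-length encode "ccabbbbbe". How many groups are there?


Input: ccabbbbbe
Scanning for consecutive runs:
  Group 1: 'c' x 2 (positions 0-1)
  Group 2: 'a' x 1 (positions 2-2)
  Group 3: 'b' x 5 (positions 3-7)
  Group 4: 'e' x 1 (positions 8-8)
Total groups: 4

4


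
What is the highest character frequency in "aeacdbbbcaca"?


Input: aeacdbbbcaca
Character counts:
  'a': 4
  'b': 3
  'c': 3
  'd': 1
  'e': 1
Maximum frequency: 4

4


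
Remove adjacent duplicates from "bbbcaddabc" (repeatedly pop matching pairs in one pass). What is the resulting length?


Input: bbbcaddabc
Stack-based adjacent duplicate removal:
  Read 'b': push. Stack: b
  Read 'b': matches stack top 'b' => pop. Stack: (empty)
  Read 'b': push. Stack: b
  Read 'c': push. Stack: bc
  Read 'a': push. Stack: bca
  Read 'd': push. Stack: bcad
  Read 'd': matches stack top 'd' => pop. Stack: bca
  Read 'a': matches stack top 'a' => pop. Stack: bc
  Read 'b': push. Stack: bcb
  Read 'c': push. Stack: bcbc
Final stack: "bcbc" (length 4)

4


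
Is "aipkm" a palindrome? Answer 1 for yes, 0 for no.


Input: aipkm
Reversed: mkpia
  Compare pos 0 ('a') with pos 4 ('m'): MISMATCH
  Compare pos 1 ('i') with pos 3 ('k'): MISMATCH
Result: not a palindrome

0


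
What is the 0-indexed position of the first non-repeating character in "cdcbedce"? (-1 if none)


Input: cdcbedce
Character frequencies:
  'b': 1
  'c': 3
  'd': 2
  'e': 2
Scanning left to right for freq == 1:
  Position 0 ('c'): freq=3, skip
  Position 1 ('d'): freq=2, skip
  Position 2 ('c'): freq=3, skip
  Position 3 ('b'): unique! => answer = 3

3


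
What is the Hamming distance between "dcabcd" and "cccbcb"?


Comparing "dcabcd" and "cccbcb" position by position:
  Position 0: 'd' vs 'c' => differ
  Position 1: 'c' vs 'c' => same
  Position 2: 'a' vs 'c' => differ
  Position 3: 'b' vs 'b' => same
  Position 4: 'c' vs 'c' => same
  Position 5: 'd' vs 'b' => differ
Total differences (Hamming distance): 3

3


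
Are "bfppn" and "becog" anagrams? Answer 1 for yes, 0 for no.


Strings: "bfppn", "becog"
Sorted first:  bfnpp
Sorted second: bcego
Differ at position 1: 'f' vs 'c' => not anagrams

0


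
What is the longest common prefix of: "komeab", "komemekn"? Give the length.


Words: komeab, komemekn
  Position 0: all 'k' => match
  Position 1: all 'o' => match
  Position 2: all 'm' => match
  Position 3: all 'e' => match
  Position 4: ('a', 'm') => mismatch, stop
LCP = "kome" (length 4)

4


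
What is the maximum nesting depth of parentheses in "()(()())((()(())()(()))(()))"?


Input: "()(()())((()(())()(()))(()))"
Tracking depth:
  Position 0 '(': depth becomes 1
  Position 1 ')': depth becomes 0
  Position 2 '(': depth becomes 1
  Position 3 '(': depth becomes 2
  Position 4 ')': depth becomes 1
  Position 5 '(': depth becomes 2
  Position 6 ')': depth becomes 1
  Position 7 ')': depth becomes 0
  Position 8 '(': depth becomes 1
  Position 9 '(': depth becomes 2
  Position 10 '(': depth becomes 3
  Position 11 ')': depth becomes 2
  Position 12 '(': depth becomes 3
  Position 13 '(': depth becomes 4
  Position 14 ')': depth becomes 3
  Position 15 ')': depth becomes 2
  Position 16 '(': depth becomes 3
  Position 17 ')': depth becomes 2
  Position 18 '(': depth becomes 3
  Position 19 '(': depth becomes 4
  Position 20 ')': depth becomes 3
  Position 21 ')': depth becomes 2
  Position 22 ')': depth becomes 1
  Position 23 '(': depth becomes 2
  Position 24 '(': depth becomes 3
  Position 25 ')': depth becomes 2
  Position 26 ')': depth becomes 1
  Position 27 ')': depth becomes 0
Maximum depth reached: 4

4


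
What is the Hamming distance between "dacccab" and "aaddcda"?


Comparing "dacccab" and "aaddcda" position by position:
  Position 0: 'd' vs 'a' => differ
  Position 1: 'a' vs 'a' => same
  Position 2: 'c' vs 'd' => differ
  Position 3: 'c' vs 'd' => differ
  Position 4: 'c' vs 'c' => same
  Position 5: 'a' vs 'd' => differ
  Position 6: 'b' vs 'a' => differ
Total differences (Hamming distance): 5

5


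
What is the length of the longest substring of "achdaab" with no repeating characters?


Input: "achdaab"
Sliding window (track last position of each char):
  Position 0 ('a'): window [0,0] length 1 -- new best
  Position 1 ('c'): window [0,1] length 2 -- new best
  Position 2 ('h'): window [0,2] length 3 -- new best
  Position 3 ('d'): window [0,3] length 4 -- new best
  Position 4 ('a'): repeat (last at 0), move window start to 1
  Position 4 ('a'): window [1,4] length 4
  Position 5 ('a'): repeat (last at 4), move window start to 5
  Position 5 ('a'): window [5,5] length 1
  Position 6 ('b'): window [5,6] length 2
Longest substring with no repeats: "achd" with length 4

4


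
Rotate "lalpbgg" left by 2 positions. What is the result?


Input: "lalpbgg", rotate left by 2
First 2 characters: "la"
Remaining characters: "lpbgg"
Concatenate remaining + first: "lpbgg" + "la" = "lpbggla"

lpbggla


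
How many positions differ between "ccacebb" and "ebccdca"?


Comparing "ccacebb" and "ebccdca" position by position:
  Position 0: 'c' vs 'e' => DIFFER
  Position 1: 'c' vs 'b' => DIFFER
  Position 2: 'a' vs 'c' => DIFFER
  Position 3: 'c' vs 'c' => same
  Position 4: 'e' vs 'd' => DIFFER
  Position 5: 'b' vs 'c' => DIFFER
  Position 6: 'b' vs 'a' => DIFFER
Positions that differ: 6

6


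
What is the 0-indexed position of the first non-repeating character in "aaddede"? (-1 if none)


Input: aaddede
Character frequencies:
  'a': 2
  'd': 3
  'e': 2
Scanning left to right for freq == 1:
  Position 0 ('a'): freq=2, skip
  Position 1 ('a'): freq=2, skip
  Position 2 ('d'): freq=3, skip
  Position 3 ('d'): freq=3, skip
  Position 4 ('e'): freq=2, skip
  Position 5 ('d'): freq=3, skip
  Position 6 ('e'): freq=2, skip
  No unique character found => answer = -1

-1


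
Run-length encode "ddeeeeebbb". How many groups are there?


Input: ddeeeeebbb
Scanning for consecutive runs:
  Group 1: 'd' x 2 (positions 0-1)
  Group 2: 'e' x 5 (positions 2-6)
  Group 3: 'b' x 3 (positions 7-9)
Total groups: 3

3


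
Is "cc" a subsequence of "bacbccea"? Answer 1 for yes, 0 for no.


Check if "cc" is a subsequence of "bacbccea"
Greedy scan:
  Position 0 ('b'): no match needed
  Position 1 ('a'): no match needed
  Position 2 ('c'): matches sub[0] = 'c'
  Position 3 ('b'): no match needed
  Position 4 ('c'): matches sub[1] = 'c'
  Position 5 ('c'): no match needed
  Position 6 ('e'): no match needed
  Position 7 ('a'): no match needed
All 2 characters matched => is a subsequence

1


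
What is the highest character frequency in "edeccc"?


Input: edeccc
Character counts:
  'c': 3
  'd': 1
  'e': 2
Maximum frequency: 3

3


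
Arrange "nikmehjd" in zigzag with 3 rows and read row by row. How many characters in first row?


Zigzag "nikmehjd" into 3 rows:
Placing characters:
  'n' => row 0
  'i' => row 1
  'k' => row 2
  'm' => row 1
  'e' => row 0
  'h' => row 1
  'j' => row 2
  'd' => row 1
Rows:
  Row 0: "ne"
  Row 1: "imhd"
  Row 2: "kj"
First row length: 2

2


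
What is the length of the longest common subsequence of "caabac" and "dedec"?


LCS of "caabac" and "dedec"
DP table:
           d    e    d    e    c
      0    0    0    0    0    0
  c   0    0    0    0    0    1
  a   0    0    0    0    0    1
  a   0    0    0    0    0    1
  b   0    0    0    0    0    1
  a   0    0    0    0    0    1
  c   0    0    0    0    0    1
LCS length = dp[6][5] = 1

1


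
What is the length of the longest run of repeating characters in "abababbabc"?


Input: "abababbabc"
Scanning for longest run:
  Position 1 ('b'): new char, reset run to 1
  Position 2 ('a'): new char, reset run to 1
  Position 3 ('b'): new char, reset run to 1
  Position 4 ('a'): new char, reset run to 1
  Position 5 ('b'): new char, reset run to 1
  Position 6 ('b'): continues run of 'b', length=2
  Position 7 ('a'): new char, reset run to 1
  Position 8 ('b'): new char, reset run to 1
  Position 9 ('c'): new char, reset run to 1
Longest run: 'b' with length 2

2


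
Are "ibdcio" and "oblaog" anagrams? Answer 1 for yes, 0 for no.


Strings: "ibdcio", "oblaog"
Sorted first:  bcdiio
Sorted second: abgloo
Differ at position 0: 'b' vs 'a' => not anagrams

0


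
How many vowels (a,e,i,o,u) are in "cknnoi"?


Input: cknnoi
Checking each character:
  'c' at position 0: consonant
  'k' at position 1: consonant
  'n' at position 2: consonant
  'n' at position 3: consonant
  'o' at position 4: vowel (running total: 1)
  'i' at position 5: vowel (running total: 2)
Total vowels: 2

2


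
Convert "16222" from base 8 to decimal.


Input: "16222" in base 8
Positional expansion:
  Digit '1' (value 1) x 8^4 = 4096
  Digit '6' (value 6) x 8^3 = 3072
  Digit '2' (value 2) x 8^2 = 128
  Digit '2' (value 2) x 8^1 = 16
  Digit '2' (value 2) x 8^0 = 2
Sum = 7314

7314


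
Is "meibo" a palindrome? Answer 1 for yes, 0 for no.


Input: meibo
Reversed: obiem
  Compare pos 0 ('m') with pos 4 ('o'): MISMATCH
  Compare pos 1 ('e') with pos 3 ('b'): MISMATCH
Result: not a palindrome

0


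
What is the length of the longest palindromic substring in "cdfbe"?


Input: "cdfbe"
Checking substrings for palindromes:
  No multi-char palindromic substrings found
Longest palindromic substring: "c" with length 1

1


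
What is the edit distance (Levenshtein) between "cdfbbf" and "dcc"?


Computing edit distance: "cdfbbf" -> "dcc"
DP table:
           d    c    c
      0    1    2    3
  c   1    1    1    2
  d   2    1    2    2
  f   3    2    2    3
  b   4    3    3    3
  b   5    4    4    4
  f   6    5    5    5
Edit distance = dp[6][3] = 5

5


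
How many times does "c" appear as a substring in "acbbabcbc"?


Searching for "c" in "acbbabcbc"
Scanning each position:
  Position 0: "a" => no
  Position 1: "c" => MATCH
  Position 2: "b" => no
  Position 3: "b" => no
  Position 4: "a" => no
  Position 5: "b" => no
  Position 6: "c" => MATCH
  Position 7: "b" => no
  Position 8: "c" => MATCH
Total occurrences: 3

3


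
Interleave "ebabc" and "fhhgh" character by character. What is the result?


Interleaving "ebabc" and "fhhgh":
  Position 0: 'e' from first, 'f' from second => "ef"
  Position 1: 'b' from first, 'h' from second => "bh"
  Position 2: 'a' from first, 'h' from second => "ah"
  Position 3: 'b' from first, 'g' from second => "bg"
  Position 4: 'c' from first, 'h' from second => "ch"
Result: efbhahbgch

efbhahbgch


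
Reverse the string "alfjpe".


Input: alfjpe
Reading characters right to left:
  Position 5: 'e'
  Position 4: 'p'
  Position 3: 'j'
  Position 2: 'f'
  Position 1: 'l'
  Position 0: 'a'
Reversed: epjfla

epjfla


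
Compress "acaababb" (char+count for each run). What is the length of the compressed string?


Input: acaababb
Runs:
  'a' x 1 => "a1"
  'c' x 1 => "c1"
  'a' x 2 => "a2"
  'b' x 1 => "b1"
  'a' x 1 => "a1"
  'b' x 2 => "b2"
Compressed: "a1c1a2b1a1b2"
Compressed length: 12

12


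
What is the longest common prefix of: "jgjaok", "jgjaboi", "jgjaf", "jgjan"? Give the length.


Words: jgjaok, jgjaboi, jgjaf, jgjan
  Position 0: all 'j' => match
  Position 1: all 'g' => match
  Position 2: all 'j' => match
  Position 3: all 'a' => match
  Position 4: ('o', 'b', 'f', 'n') => mismatch, stop
LCP = "jgja" (length 4)

4


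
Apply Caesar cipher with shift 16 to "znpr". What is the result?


Caesar cipher: shift "znpr" by 16
  'z' (pos 25) + 16 = pos 15 = 'p'
  'n' (pos 13) + 16 = pos 3 = 'd'
  'p' (pos 15) + 16 = pos 5 = 'f'
  'r' (pos 17) + 16 = pos 7 = 'h'
Result: pdfh

pdfh


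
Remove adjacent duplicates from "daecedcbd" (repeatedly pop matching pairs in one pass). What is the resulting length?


Input: daecedcbd
Stack-based adjacent duplicate removal:
  Read 'd': push. Stack: d
  Read 'a': push. Stack: da
  Read 'e': push. Stack: dae
  Read 'c': push. Stack: daec
  Read 'e': push. Stack: daece
  Read 'd': push. Stack: daeced
  Read 'c': push. Stack: daecedc
  Read 'b': push. Stack: daecedcb
  Read 'd': push. Stack: daecedcbd
Final stack: "daecedcbd" (length 9)

9


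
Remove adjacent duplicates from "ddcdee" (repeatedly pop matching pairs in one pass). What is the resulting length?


Input: ddcdee
Stack-based adjacent duplicate removal:
  Read 'd': push. Stack: d
  Read 'd': matches stack top 'd' => pop. Stack: (empty)
  Read 'c': push. Stack: c
  Read 'd': push. Stack: cd
  Read 'e': push. Stack: cde
  Read 'e': matches stack top 'e' => pop. Stack: cd
Final stack: "cd" (length 2)

2


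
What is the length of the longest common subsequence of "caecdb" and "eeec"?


LCS of "caecdb" and "eeec"
DP table:
           e    e    e    c
      0    0    0    0    0
  c   0    0    0    0    1
  a   0    0    0    0    1
  e   0    1    1    1    1
  c   0    1    1    1    2
  d   0    1    1    1    2
  b   0    1    1    1    2
LCS length = dp[6][4] = 2

2


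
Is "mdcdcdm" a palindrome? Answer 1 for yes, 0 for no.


Input: mdcdcdm
Reversed: mdcdcdm
  Compare pos 0 ('m') with pos 6 ('m'): match
  Compare pos 1 ('d') with pos 5 ('d'): match
  Compare pos 2 ('c') with pos 4 ('c'): match
Result: palindrome

1


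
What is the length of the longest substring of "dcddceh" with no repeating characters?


Input: "dcddceh"
Sliding window (track last position of each char):
  Position 0 ('d'): window [0,0] length 1 -- new best
  Position 1 ('c'): window [0,1] length 2 -- new best
  Position 2 ('d'): repeat (last at 0), move window start to 1
  Position 2 ('d'): window [1,2] length 2
  Position 3 ('d'): repeat (last at 2), move window start to 3
  Position 3 ('d'): window [3,3] length 1
  Position 4 ('c'): window [3,4] length 2
  Position 5 ('e'): window [3,5] length 3 -- new best
  Position 6 ('h'): window [3,6] length 4 -- new best
Longest substring with no repeats: "dceh" with length 4

4
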